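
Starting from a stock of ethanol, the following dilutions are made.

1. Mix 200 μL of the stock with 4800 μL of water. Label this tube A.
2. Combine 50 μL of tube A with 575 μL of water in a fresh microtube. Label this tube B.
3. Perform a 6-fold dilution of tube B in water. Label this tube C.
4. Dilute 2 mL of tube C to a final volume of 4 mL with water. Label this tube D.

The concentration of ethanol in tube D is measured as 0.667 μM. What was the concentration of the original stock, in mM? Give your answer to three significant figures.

Step 1: 200 μL + 4800 μL = 5000 μL total → factor 5000/200 = 25
Step 2: 50 μL + 575 μL = 625 μL total → factor 625/50 = 12.5
Step 3: 6-fold → factor 6
Step 4: 2 mL brought to 4 mL → factor 4/2 = 2
Overall dilution factor = 25 × 12.5 × 6 × 2 = 3750
Stock = 0.667 μM × 3750 = 2501 μM = 2.50 mM

2.50 mM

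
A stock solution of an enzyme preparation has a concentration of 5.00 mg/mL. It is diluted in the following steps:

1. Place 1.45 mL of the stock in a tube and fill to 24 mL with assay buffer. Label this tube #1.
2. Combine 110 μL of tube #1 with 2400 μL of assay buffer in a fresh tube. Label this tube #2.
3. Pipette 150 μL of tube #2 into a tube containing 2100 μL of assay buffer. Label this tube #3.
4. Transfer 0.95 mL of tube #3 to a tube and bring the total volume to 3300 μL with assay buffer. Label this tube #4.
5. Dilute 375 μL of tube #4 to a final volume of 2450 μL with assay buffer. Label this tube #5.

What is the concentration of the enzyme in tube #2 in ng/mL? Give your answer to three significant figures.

Step 1: 1.45 mL brought to 24 mL → factor 24/1.45 = 16.552
Step 2: 110 μL + 2400 μL = 2510 μL total → factor 2510/110 = 22.818
Dilution factor through tube #2 = 16.552 × 22.818 = 377.68
[tube #2] = 5.00 mg/mL / 377.68 = 0.01324 mg/mL = 1.32 × 10^4 ng/mL

1.32 × 10^4 ng/mL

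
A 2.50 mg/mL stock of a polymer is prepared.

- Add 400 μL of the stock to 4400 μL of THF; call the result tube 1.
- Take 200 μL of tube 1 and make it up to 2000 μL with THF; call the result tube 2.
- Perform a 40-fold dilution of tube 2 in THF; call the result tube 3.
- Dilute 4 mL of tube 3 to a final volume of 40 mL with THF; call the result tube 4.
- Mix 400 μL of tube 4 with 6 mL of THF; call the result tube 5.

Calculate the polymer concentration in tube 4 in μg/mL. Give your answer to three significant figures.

0.0521 μg/mL

Step 1: 400 μL + 4400 μL = 4800 μL total → factor 4800/400 = 12
Step 2: 200 μL brought to 2000 μL → factor 2000/200 = 10
Step 3: 40-fold → factor 40
Step 4: 4 mL brought to 40 mL → factor 40/4 = 10
Dilution factor through tube 4 = 12 × 10 × 40 × 10 = 48000
[tube 4] = 2.50 mg/mL / 48000 = 5.208 × 10^-5 mg/mL = 0.0521 μg/mL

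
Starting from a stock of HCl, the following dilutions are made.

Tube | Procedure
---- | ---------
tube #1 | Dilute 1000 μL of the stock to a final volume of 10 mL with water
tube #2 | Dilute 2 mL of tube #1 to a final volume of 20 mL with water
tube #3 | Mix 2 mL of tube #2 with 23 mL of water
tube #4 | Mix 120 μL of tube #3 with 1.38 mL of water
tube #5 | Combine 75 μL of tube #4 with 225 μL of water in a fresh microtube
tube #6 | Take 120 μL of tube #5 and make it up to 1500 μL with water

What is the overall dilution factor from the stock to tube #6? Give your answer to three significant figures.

7.81 × 10^5

Step 1: 1000 μL brought to 10 mL → factor 10000/1000 = 10
Step 2: 2 mL brought to 20 mL → factor 20/2 = 10
Step 3: 2 mL + 23 mL = 25 mL total → factor 25/2 = 12.5
Step 4: 120 μL + 1.38 mL = 1500 μL total → factor 1500/120 = 12.5
Step 5: 75 μL + 225 μL = 300 μL total → factor 300/75 = 4
Step 6: 120 μL brought to 1500 μL → factor 1500/120 = 12.5
Overall dilution factor = 10 × 10 × 12.5 × 12.5 × 4 × 12.5 = 7.8125 × 10^5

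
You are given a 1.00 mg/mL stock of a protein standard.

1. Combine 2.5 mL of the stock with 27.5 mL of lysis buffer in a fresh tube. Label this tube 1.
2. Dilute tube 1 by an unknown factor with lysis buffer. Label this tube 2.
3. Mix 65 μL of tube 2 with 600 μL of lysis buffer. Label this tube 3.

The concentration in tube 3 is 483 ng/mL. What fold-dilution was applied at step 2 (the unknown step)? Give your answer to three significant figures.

16.9-fold

Step 1: 2.5 mL + 27.5 mL = 30 mL total → factor 30/2.5 = 12
Step 2: unknown factor x
Step 3: 65 μL + 600 μL = 665 μL total → factor 665/65 = 10.231
Product of known-step factors = 122.77
Overall factor = 1.00 mg/mL / (483 ng/mL) = 2070.4
x = 2070.4 / 122.77 = 16.9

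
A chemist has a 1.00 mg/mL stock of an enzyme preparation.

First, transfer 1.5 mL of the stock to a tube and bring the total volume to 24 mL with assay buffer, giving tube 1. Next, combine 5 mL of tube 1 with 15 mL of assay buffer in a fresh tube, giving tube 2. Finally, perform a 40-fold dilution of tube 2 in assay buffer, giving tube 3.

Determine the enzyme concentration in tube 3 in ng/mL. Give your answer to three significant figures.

391 ng/mL

Step 1: 1.5 mL brought to 24 mL → factor 24/1.5 = 16
Step 2: 5 mL + 15 mL = 20 mL total → factor 20/5 = 4
Step 3: 40-fold → factor 40
Overall dilution factor = 16 × 4 × 40 = 2560
Final = 1.00 mg/mL / 2560 = 0.0003906 mg/mL = 391 ng/mL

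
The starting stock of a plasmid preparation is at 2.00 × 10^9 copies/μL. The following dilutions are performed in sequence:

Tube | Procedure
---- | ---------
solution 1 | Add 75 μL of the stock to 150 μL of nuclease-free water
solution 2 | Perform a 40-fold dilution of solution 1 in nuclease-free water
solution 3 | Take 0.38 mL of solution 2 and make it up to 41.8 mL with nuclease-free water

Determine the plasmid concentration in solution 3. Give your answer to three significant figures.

1.52 × 10^5 copies/μL

Step 1: 75 μL + 150 μL = 225 μL total → factor 225/75 = 3
Step 2: 40-fold → factor 40
Step 3: 0.38 mL brought to 41.8 mL → factor 41.8/0.38 = 110
Overall dilution factor = 3 × 40 × 110 = 13200
Final = 2.00 × 10^9 copies/μL / 13200 = 1.52 × 10^5 copies/μL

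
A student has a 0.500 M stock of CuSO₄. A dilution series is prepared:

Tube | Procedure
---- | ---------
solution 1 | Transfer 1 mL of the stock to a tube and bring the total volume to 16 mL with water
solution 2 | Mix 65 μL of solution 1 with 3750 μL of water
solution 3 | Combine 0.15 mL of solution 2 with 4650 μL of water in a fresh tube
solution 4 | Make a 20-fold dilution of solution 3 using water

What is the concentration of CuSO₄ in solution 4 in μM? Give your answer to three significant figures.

0.832 μM

Step 1: 1 mL brought to 16 mL → factor 16/1 = 16
Step 2: 65 μL + 3750 μL = 3815 μL total → factor 3815/65 = 58.692
Step 3: 0.15 mL + 4650 μL = 4.8 mL total → factor 4.8/0.15 = 32
Step 4: 20-fold → factor 20
Overall dilution factor = 16 × 58.692 × 32 × 20 = 6.0101 × 10^5
Final = 0.500 M / 6.0101 × 10^5 = 8.319 × 10^-7 M = 0.832 μM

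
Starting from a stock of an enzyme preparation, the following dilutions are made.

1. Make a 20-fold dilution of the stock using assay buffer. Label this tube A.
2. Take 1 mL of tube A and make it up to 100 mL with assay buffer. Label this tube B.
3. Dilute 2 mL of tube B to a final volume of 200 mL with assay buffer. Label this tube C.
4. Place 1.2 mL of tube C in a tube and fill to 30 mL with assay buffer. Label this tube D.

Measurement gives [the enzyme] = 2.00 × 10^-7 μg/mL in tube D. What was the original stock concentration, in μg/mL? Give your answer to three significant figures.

Step 1: 20-fold → factor 20
Step 2: 1 mL brought to 100 mL → factor 100/1 = 100
Step 3: 2 mL brought to 200 mL → factor 200/2 = 100
Step 4: 1.2 mL brought to 30 mL → factor 30/1.2 = 25
Overall dilution factor = 20 × 100 × 100 × 25 = 5 × 10^6
Stock = 2.00 × 10^-7 μg/mL × 5 × 10^6 = 1.00 μg/mL

1.00 μg/mL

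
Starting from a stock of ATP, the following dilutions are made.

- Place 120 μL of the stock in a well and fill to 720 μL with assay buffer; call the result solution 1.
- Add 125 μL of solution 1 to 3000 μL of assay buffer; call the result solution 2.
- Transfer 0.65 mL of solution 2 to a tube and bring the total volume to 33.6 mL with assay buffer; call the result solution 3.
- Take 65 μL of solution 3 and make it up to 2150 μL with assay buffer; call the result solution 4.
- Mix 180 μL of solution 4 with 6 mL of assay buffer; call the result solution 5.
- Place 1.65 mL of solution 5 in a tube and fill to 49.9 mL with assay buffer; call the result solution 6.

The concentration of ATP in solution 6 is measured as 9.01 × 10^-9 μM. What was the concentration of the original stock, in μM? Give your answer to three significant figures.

2.40 μM

Step 1: 120 μL brought to 720 μL → factor 720/120 = 6
Step 2: 125 μL + 3000 μL = 3125 μL total → factor 3125/125 = 25
Step 3: 0.65 mL brought to 33.6 mL → factor 33.6/0.65 = 51.692
Step 4: 65 μL brought to 2150 μL → factor 2150/65 = 33.077
Step 5: 180 μL + 6 mL = 6180 μL total → factor 6180/180 = 34.333
Step 6: 1.65 mL brought to 49.9 mL → factor 49.9/1.65 = 30.242
Overall dilution factor = 6 × 25 × 51.692 × 33.077 × 34.333 × 30.242 = 2.663 × 10^8
Stock = 9.01 × 10^-9 μM × 2.663 × 10^8 = 2.40 μM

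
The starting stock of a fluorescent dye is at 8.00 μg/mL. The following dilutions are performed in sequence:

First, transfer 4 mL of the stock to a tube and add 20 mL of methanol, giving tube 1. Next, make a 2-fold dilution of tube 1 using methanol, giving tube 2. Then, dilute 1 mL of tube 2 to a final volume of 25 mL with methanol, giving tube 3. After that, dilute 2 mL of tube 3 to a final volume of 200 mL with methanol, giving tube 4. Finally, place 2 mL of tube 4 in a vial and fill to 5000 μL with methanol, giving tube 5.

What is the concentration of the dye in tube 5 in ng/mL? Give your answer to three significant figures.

0.107 ng/mL

Step 1: 4 mL + 20 mL = 24 mL total → factor 24/4 = 6
Step 2: 2-fold → factor 2
Step 3: 1 mL brought to 25 mL → factor 25/1 = 25
Step 4: 2 mL brought to 200 mL → factor 200/2 = 100
Step 5: 2 mL brought to 5000 μL → factor 5/2 = 2.5
Overall dilution factor = 6 × 2 × 25 × 100 × 2.5 = 75000
Final = 8.00 μg/mL / 75000 = 0.0001067 μg/mL = 0.107 ng/mL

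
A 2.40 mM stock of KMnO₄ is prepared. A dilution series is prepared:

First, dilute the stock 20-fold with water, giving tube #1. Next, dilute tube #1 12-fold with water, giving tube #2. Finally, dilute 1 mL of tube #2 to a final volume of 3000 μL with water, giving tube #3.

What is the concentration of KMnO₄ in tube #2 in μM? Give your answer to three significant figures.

10.0 μM

Step 1: 20-fold → factor 20
Step 2: 12-fold → factor 12
Dilution factor through tube #2 = 20 × 12 = 240
[tube #2] = 2.40 mM / 240 = 0.01000 mM = 10.0 μM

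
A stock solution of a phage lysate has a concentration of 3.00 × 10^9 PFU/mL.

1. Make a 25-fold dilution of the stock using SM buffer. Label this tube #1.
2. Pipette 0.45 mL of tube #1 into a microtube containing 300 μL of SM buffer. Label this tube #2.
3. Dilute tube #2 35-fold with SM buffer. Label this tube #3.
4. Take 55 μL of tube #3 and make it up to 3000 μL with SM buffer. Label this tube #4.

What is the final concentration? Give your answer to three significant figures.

3.77 × 10^4 PFU/mL

Step 1: 25-fold → factor 25
Step 2: 0.45 mL + 300 μL = 0.75 mL total → factor 0.75/0.45 = 1.6667
Step 3: 35-fold → factor 35
Step 4: 55 μL brought to 3000 μL → factor 3000/55 = 54.545
Overall dilution factor = 25 × 1.6667 × 35 × 54.545 = 79545
Final = 3.00 × 10^9 PFU/mL / 79545 = 3.77 × 10^4 PFU/mL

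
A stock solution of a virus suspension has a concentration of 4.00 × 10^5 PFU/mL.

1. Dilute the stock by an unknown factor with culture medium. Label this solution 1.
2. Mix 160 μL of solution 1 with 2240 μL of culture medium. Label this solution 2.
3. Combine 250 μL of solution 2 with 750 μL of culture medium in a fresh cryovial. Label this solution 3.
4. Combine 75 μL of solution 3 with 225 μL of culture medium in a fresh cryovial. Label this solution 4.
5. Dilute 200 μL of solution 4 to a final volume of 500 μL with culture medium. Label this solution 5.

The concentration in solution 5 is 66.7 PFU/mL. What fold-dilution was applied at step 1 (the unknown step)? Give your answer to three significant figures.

Step 1: unknown factor x
Step 2: 160 μL + 2240 μL = 2400 μL total → factor 2400/160 = 15
Step 3: 250 μL + 750 μL = 1000 μL total → factor 1000/250 = 4
Step 4: 75 μL + 225 μL = 300 μL total → factor 300/75 = 4
Step 5: 200 μL brought to 500 μL → factor 500/200 = 2.5
Product of known-step factors = 600
Overall factor = 4.00 × 10^5 PFU/mL / (66.7 PFU/mL) = 5997
x = 5997 / 600 = 10.0

10.0-fold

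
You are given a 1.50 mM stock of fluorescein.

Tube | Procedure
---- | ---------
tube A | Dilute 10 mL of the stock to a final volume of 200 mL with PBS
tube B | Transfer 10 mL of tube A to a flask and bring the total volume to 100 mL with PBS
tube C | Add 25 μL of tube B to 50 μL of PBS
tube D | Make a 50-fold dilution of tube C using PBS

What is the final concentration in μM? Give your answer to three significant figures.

Step 1: 10 mL brought to 200 mL → factor 200/10 = 20
Step 2: 10 mL brought to 100 mL → factor 100/10 = 10
Step 3: 25 μL + 50 μL = 75 μL total → factor 75/25 = 3
Step 4: 50-fold → factor 50
Overall dilution factor = 20 × 10 × 3 × 50 = 30000
Final = 1.50 mM / 30000 = 5.000 × 10^-5 mM = 0.0500 μM

0.0500 μM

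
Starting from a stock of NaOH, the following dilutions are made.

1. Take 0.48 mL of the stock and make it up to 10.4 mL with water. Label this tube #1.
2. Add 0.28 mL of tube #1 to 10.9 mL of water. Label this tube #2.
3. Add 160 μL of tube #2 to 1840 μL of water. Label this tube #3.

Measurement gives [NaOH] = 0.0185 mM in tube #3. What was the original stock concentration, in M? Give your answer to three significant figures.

0.200 M

Step 1: 0.48 mL brought to 10.4 mL → factor 10.4/0.48 = 21.667
Step 2: 0.28 mL + 10.9 mL = 11.18 mL total → factor 11.18/0.28 = 39.929
Step 3: 160 μL + 1840 μL = 2000 μL total → factor 2000/160 = 12.5
Overall dilution factor = 21.667 × 39.929 × 12.5 = 10814
Stock = 0.0185 mM × 10814 = 200.1 mM = 0.200 M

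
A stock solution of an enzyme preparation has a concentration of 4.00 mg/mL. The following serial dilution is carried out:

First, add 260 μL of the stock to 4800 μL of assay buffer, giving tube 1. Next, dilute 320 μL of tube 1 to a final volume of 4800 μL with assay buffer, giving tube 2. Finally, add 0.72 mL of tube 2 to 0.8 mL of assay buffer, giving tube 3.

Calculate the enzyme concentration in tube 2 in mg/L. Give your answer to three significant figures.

Step 1: 260 μL + 4800 μL = 5060 μL total → factor 5060/260 = 19.462
Step 2: 320 μL brought to 4800 μL → factor 4800/320 = 15
Dilution factor through tube 2 = 19.462 × 15 = 291.92
[tube 2] = 4.00 mg/mL / 291.92 = 0.01370 mg/mL = 13.7 mg/L

13.7 mg/L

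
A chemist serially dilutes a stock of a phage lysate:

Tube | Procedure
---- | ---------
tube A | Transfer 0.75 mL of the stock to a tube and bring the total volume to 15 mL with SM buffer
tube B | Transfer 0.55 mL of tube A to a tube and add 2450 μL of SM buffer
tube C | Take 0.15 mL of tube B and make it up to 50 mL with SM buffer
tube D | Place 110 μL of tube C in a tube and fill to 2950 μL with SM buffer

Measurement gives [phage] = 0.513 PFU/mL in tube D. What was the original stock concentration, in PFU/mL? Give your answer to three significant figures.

5.00 × 10^5 PFU/mL

Step 1: 0.75 mL brought to 15 mL → factor 15/0.75 = 20
Step 2: 0.55 mL + 2450 μL = 3 mL total → factor 3/0.55 = 5.4545
Step 3: 0.15 mL brought to 50 mL → factor 50/0.15 = 333.33
Step 4: 110 μL brought to 2950 μL → factor 2950/110 = 26.818
Overall dilution factor = 20 × 5.4545 × 333.33 × 26.818 = 9.7521 × 10^5
Stock = 0.513 PFU/mL × 9.7521 × 10^5 = 5.00 × 10^5 PFU/mL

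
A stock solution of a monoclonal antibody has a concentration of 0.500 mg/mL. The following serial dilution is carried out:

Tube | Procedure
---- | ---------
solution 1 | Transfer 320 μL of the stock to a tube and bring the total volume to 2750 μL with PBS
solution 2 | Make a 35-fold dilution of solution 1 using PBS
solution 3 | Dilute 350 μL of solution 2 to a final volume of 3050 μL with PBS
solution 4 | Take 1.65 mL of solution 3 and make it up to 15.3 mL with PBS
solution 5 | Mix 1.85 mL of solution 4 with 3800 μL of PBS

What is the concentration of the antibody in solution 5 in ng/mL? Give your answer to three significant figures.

Step 1: 320 μL brought to 2750 μL → factor 2750/320 = 8.5938
Step 2: 35-fold → factor 35
Step 3: 350 μL brought to 3050 μL → factor 3050/350 = 8.7143
Step 4: 1.65 mL brought to 15.3 mL → factor 15.3/1.65 = 9.2727
Step 5: 1.85 mL + 3800 μL = 5.65 mL total → factor 5.65/1.85 = 3.0541
Overall dilution factor = 8.5938 × 35 × 8.7143 × 9.2727 × 3.0541 = 74228
Final = 0.500 mg/mL / 74228 = 6.736 × 10^-6 mg/mL = 6.74 ng/mL

6.74 ng/mL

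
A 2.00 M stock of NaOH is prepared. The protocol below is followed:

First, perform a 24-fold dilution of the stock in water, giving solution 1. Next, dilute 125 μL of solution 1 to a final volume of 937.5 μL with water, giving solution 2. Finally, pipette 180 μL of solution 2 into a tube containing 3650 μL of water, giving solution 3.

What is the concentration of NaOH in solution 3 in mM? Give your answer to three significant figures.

Step 1: 24-fold → factor 24
Step 2: 125 μL brought to 937.5 μL → factor 937.5/125 = 7.5
Step 3: 180 μL + 3650 μL = 3830 μL total → factor 3830/180 = 21.278
Overall dilution factor = 24 × 7.5 × 21.278 = 3830
Final = 2.00 M / 3830 = 0.0005222 M = 0.522 mM

0.522 mM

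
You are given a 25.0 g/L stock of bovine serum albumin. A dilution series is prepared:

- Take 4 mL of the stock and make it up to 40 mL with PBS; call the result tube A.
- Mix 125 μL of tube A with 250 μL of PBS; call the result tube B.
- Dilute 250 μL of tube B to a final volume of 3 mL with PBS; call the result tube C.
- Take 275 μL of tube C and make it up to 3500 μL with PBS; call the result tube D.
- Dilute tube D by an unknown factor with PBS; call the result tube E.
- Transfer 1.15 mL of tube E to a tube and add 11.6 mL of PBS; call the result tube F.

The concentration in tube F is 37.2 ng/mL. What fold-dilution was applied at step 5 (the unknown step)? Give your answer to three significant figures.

Step 1: 4 mL brought to 40 mL → factor 40/4 = 10
Step 2: 125 μL + 250 μL = 375 μL total → factor 375/125 = 3
Step 3: 250 μL brought to 3 mL → factor 3000/250 = 12
Step 4: 275 μL brought to 3500 μL → factor 3500/275 = 12.727
Step 5: unknown factor x
Step 6: 1.15 mL + 11.6 mL = 12.75 mL total → factor 12.75/1.15 = 11.087
Product of known-step factors = 50798
Overall factor = 25.0 g/L / (37.2 ng/mL) = 6.7204 × 10^5
x = 6.7204 × 10^5 / 50798 = 13.2

13.2-fold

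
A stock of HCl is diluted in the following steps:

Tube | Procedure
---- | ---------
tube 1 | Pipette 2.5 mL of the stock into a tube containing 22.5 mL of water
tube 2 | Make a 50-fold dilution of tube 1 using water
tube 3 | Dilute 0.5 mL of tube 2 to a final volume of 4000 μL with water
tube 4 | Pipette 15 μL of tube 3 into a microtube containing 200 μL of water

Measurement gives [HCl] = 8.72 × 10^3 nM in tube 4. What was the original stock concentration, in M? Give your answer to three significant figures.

0.500 M

Step 1: 2.5 mL + 22.5 mL = 25 mL total → factor 25/2.5 = 10
Step 2: 50-fold → factor 50
Step 3: 0.5 mL brought to 4000 μL → factor 4/0.5 = 8
Step 4: 15 μL + 200 μL = 215 μL total → factor 215/15 = 14.333
Overall dilution factor = 10 × 50 × 8 × 14.333 = 57333
Stock = 8.72 × 10^3 nM × 57333 = 4.999 × 10^8 nM = 0.500 M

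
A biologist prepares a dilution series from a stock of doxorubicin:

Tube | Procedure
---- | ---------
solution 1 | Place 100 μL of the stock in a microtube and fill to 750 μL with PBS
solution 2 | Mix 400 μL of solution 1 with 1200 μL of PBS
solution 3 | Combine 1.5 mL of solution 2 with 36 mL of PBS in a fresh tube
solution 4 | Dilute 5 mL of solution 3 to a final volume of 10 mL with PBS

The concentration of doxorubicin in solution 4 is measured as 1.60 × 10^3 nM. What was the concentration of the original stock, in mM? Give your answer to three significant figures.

Step 1: 100 μL brought to 750 μL → factor 750/100 = 7.5
Step 2: 400 μL + 1200 μL = 1600 μL total → factor 1600/400 = 4
Step 3: 1.5 mL + 36 mL = 37.5 mL total → factor 37.5/1.5 = 25
Step 4: 5 mL brought to 10 mL → factor 10/5 = 2
Overall dilution factor = 7.5 × 4 × 25 × 2 = 1500
Stock = 1.60 × 10^3 nM × 1500 = 2.400 × 10^6 nM = 2.40 mM

2.40 mM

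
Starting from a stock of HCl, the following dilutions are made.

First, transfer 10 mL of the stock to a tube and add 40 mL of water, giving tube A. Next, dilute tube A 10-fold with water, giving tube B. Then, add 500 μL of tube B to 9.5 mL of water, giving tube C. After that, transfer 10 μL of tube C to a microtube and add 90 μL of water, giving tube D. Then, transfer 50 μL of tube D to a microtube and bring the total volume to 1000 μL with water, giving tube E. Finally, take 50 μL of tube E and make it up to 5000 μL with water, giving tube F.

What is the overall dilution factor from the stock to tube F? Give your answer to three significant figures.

Step 1: 10 mL + 40 mL = 50 mL total → factor 50/10 = 5
Step 2: 10-fold → factor 10
Step 3: 500 μL + 9.5 mL = 10000 μL total → factor 10000/500 = 20
Step 4: 10 μL + 90 μL = 100 μL total → factor 100/10 = 10
Step 5: 50 μL brought to 1000 μL → factor 1000/50 = 20
Step 6: 50 μL brought to 5000 μL → factor 5000/50 = 100
Overall dilution factor = 5 × 10 × 20 × 10 × 20 × 100 = 2 × 10^7

2.00 × 10^7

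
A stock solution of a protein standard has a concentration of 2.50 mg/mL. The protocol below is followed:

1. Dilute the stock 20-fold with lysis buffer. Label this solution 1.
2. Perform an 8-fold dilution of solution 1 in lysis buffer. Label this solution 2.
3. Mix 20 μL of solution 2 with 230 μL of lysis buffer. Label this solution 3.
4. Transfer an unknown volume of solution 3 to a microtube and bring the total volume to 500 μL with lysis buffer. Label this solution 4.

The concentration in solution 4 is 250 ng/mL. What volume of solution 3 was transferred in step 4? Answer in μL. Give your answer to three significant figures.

100 μL

Step 1: 20-fold → factor 20
Step 2: 8-fold → factor 8
Step 3: 20 μL + 230 μL = 250 μL total → factor 250/20 = 12.5
Step 4: v brought to 500 μL → factor = 500 μL/v
Product of known-step factors = 2000
Overall factor = 2.50 mg/mL / (250 ng/mL) = 10000
Step-4 factor = 10000 / 2000 = 5
v = 500 μL / 5 = 100 μL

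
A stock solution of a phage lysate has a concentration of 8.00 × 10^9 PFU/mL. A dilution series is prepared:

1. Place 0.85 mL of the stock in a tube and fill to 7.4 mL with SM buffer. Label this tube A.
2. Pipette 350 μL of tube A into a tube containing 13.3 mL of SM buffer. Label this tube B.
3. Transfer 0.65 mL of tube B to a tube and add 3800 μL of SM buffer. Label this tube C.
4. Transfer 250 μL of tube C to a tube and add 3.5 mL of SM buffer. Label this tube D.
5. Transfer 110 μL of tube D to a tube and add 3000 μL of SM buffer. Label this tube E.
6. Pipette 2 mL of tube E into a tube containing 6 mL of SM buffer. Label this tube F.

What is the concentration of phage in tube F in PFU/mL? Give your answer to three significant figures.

Step 1: 0.85 mL brought to 7.4 mL → factor 7.4/0.85 = 8.7059
Step 2: 350 μL + 13.3 mL = 13650 μL total → factor 13650/350 = 39
Step 3: 0.65 mL + 3800 μL = 4.45 mL total → factor 4.45/0.65 = 6.8462
Step 4: 250 μL + 3.5 mL = 3750 μL total → factor 3750/250 = 15
Step 5: 110 μL + 3000 μL = 3110 μL total → factor 3110/110 = 28.273
Step 6: 2 mL + 6 mL = 8 mL total → factor 8/2 = 4
Overall dilution factor = 8.7059 × 39 × 6.8462 × 15 × 28.273 × 4 = 3.9431 × 10^6
Final = 8.00 × 10^9 PFU/mL / 3.9431 × 10^6 = 2.03 × 10^3 PFU/mL

2.03 × 10^3 PFU/mL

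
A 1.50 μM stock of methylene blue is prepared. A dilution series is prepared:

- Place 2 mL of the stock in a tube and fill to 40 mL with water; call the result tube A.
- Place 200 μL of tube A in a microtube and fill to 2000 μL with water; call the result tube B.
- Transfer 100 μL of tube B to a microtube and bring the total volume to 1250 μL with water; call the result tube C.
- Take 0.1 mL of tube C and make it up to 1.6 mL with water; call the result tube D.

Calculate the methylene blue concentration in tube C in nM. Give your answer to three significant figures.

Step 1: 2 mL brought to 40 mL → factor 40/2 = 20
Step 2: 200 μL brought to 2000 μL → factor 2000/200 = 10
Step 3: 100 μL brought to 1250 μL → factor 1250/100 = 12.5
Dilution factor through tube C = 20 × 10 × 12.5 = 2500
[tube C] = 1.50 μM / 2500 = 0.0006000 μM = 0.600 nM

0.600 nM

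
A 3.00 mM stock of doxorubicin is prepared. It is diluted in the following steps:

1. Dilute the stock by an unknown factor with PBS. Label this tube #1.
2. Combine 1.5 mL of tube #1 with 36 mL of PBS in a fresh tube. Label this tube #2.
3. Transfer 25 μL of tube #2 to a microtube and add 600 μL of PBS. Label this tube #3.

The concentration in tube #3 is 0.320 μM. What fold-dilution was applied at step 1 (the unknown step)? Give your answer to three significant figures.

15.0-fold

Step 1: unknown factor x
Step 2: 1.5 mL + 36 mL = 37.5 mL total → factor 37.5/1.5 = 25
Step 3: 25 μL + 600 μL = 625 μL total → factor 625/25 = 25
Product of known-step factors = 625
Overall factor = 3.00 mM / (0.320 μM) = 9375
x = 9375 / 625 = 15.0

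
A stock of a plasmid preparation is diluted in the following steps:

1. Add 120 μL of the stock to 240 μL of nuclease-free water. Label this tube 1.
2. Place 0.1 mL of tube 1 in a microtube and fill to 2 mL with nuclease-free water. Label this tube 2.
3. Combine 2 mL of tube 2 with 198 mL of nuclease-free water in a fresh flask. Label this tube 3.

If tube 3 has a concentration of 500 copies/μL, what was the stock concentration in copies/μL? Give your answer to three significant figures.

3.00 × 10^6 copies/μL

Step 1: 120 μL + 240 μL = 360 μL total → factor 360/120 = 3
Step 2: 0.1 mL brought to 2 mL → factor 2/0.1 = 20
Step 3: 2 mL + 198 mL = 200 mL total → factor 200/2 = 100
Overall dilution factor = 3 × 20 × 100 = 6000
Stock = 500 copies/μL × 6000 = 3.00 × 10^6 copies/μL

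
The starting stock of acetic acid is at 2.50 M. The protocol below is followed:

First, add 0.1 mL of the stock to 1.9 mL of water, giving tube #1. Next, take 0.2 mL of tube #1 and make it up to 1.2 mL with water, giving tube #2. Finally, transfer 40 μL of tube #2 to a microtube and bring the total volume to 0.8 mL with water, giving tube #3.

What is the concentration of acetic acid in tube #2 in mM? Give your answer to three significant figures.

20.8 mM

Step 1: 0.1 mL + 1.9 mL = 2 mL total → factor 2/0.1 = 20
Step 2: 0.2 mL brought to 1.2 mL → factor 1.2/0.2 = 6
Dilution factor through tube #2 = 20 × 6 = 120
[tube #2] = 2.50 M / 120 = 0.02083 M = 20.8 mM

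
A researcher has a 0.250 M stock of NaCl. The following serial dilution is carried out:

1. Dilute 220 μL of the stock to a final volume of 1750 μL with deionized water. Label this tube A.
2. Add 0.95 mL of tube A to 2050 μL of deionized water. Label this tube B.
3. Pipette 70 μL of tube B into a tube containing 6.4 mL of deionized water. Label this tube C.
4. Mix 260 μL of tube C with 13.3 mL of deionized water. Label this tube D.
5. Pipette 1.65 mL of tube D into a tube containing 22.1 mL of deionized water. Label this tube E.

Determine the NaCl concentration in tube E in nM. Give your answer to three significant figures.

143 nM

Step 1: 220 μL brought to 1750 μL → factor 1750/220 = 7.9545
Step 2: 0.95 mL + 2050 μL = 3 mL total → factor 3/0.95 = 3.1579
Step 3: 70 μL + 6.4 mL = 6470 μL total → factor 6470/70 = 92.429
Step 4: 260 μL + 13.3 mL = 13560 μL total → factor 13560/260 = 52.154
Step 5: 1.65 mL + 22.1 mL = 23.75 mL total → factor 23.75/1.65 = 14.394
Overall dilution factor = 7.9545 × 3.1579 × 92.429 × 52.154 × 14.394 = 1.743 × 10^6
Final = 0.250 M / 1.743 × 10^6 = 1.434 × 10^-7 M = 143 nM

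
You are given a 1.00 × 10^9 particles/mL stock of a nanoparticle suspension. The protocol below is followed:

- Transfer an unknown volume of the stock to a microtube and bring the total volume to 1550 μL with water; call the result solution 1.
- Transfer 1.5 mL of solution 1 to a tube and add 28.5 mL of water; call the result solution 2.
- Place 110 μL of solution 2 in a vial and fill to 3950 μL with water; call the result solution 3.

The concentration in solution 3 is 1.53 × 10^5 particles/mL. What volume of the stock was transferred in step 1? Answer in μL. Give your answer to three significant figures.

170 μL

Step 1: v brought to 1550 μL → factor = 1550 μL/v
Step 2: 1.5 mL + 28.5 mL = 30 mL total → factor 30/1.5 = 20
Step 3: 110 μL brought to 3950 μL → factor 3950/110 = 35.909
Product of known-step factors = 718.18
Overall factor = 1.00 × 10^9 particles/mL / (1.53 × 10^5 particles/mL) = 6535.9
Step-1 factor = 6535.9 / 718.18 = 9.1007
v = 1550 μL / 9.1007 = 170 μL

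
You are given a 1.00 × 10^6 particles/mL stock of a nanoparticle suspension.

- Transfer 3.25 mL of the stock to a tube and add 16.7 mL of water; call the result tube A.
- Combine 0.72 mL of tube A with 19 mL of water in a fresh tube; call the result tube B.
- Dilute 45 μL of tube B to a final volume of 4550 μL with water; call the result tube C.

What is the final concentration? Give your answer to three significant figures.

58.8 particles/mL

Step 1: 3.25 mL + 16.7 mL = 19.95 mL total → factor 19.95/3.25 = 6.1385
Step 2: 0.72 mL + 19 mL = 19.72 mL total → factor 19.72/0.72 = 27.389
Step 3: 45 μL brought to 4550 μL → factor 4550/45 = 101.11
Overall dilution factor = 6.1385 × 27.389 × 101.11 = 16999
Final = 1.00 × 10^6 particles/mL / 16999 = 58.8 particles/mL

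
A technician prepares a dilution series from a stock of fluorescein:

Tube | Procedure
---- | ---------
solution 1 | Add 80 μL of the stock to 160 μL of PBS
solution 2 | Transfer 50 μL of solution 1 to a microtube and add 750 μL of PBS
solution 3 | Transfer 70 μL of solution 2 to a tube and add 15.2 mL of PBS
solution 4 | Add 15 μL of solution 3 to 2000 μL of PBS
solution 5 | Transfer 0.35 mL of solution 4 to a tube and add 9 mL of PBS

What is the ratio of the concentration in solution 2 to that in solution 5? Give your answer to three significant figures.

Step 1: 80 μL + 160 μL = 240 μL total → factor 240/80 = 3
Step 2: 50 μL + 750 μL = 800 μL total → factor 800/50 = 16
Step 3: 70 μL + 15.2 mL = 15270 μL total → factor 15270/70 = 218.14
Step 4: 15 μL + 2000 μL = 2015 μL total → factor 2015/15 = 134.33
Step 5: 0.35 mL + 9 mL = 9.35 mL total → factor 9.35/0.35 = 26.714
Dilution factor to solution 2 = 48; to solution 5 = 3.7576 × 10^7
[solution 2]/[solution 5] = (factor to solution 5)/(factor to solution 2) = 3.7576 × 10^7/48 = 7.83 × 10^5

7.83 × 10^5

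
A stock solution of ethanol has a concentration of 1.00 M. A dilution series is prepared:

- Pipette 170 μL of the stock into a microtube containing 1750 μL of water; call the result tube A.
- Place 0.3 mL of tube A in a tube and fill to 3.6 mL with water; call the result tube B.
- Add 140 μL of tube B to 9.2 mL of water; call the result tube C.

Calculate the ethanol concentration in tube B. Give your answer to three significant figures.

0.00738 M

Step 1: 170 μL + 1750 μL = 1920 μL total → factor 1920/170 = 11.294
Step 2: 0.3 mL brought to 3.6 mL → factor 3.6/0.3 = 12
Dilution factor through tube B = 11.294 × 12 = 135.53
[tube B] = 1.00 M / 135.53 = 0.00738 M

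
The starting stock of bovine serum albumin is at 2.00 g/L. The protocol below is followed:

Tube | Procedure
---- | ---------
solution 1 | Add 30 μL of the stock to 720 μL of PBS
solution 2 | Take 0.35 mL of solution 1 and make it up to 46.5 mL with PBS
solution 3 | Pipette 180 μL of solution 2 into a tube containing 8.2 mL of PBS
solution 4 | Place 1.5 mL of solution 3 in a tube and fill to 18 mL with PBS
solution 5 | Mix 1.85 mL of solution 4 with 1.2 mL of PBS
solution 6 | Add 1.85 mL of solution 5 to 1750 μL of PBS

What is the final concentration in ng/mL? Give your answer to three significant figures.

0.336 ng/mL

Step 1: 30 μL + 720 μL = 750 μL total → factor 750/30 = 25
Step 2: 0.35 mL brought to 46.5 mL → factor 46.5/0.35 = 132.86
Step 3: 180 μL + 8.2 mL = 8380 μL total → factor 8380/180 = 46.556
Step 4: 1.5 mL brought to 18 mL → factor 18/1.5 = 12
Step 5: 1.85 mL + 1.2 mL = 3.05 mL total → factor 3.05/1.85 = 1.6486
Step 6: 1.85 mL + 1750 μL = 3.6 mL total → factor 3.6/1.85 = 1.9459
Overall dilution factor = 25 × 132.86 × 46.556 × 12 × 1.6486 × 1.9459 = 5.953 × 10^6
Final = 2.00 g/L / 5.953 × 10^6 = 3.360 × 10^-7 g/L = 0.336 ng/mL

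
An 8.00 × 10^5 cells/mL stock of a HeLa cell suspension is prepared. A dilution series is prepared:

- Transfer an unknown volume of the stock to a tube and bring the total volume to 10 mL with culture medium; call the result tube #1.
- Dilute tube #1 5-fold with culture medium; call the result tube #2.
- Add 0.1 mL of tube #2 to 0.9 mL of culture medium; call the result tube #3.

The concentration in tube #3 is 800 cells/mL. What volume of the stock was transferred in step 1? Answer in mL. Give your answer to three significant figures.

Step 1: v brought to 10 mL → factor = 10 mL/v
Step 2: 5-fold → factor 5
Step 3: 0.1 mL + 0.9 mL = 1 mL total → factor 1/0.1 = 10
Product of known-step factors = 50
Overall factor = 8.00 × 10^5 cells/mL / (800 cells/mL) = 1000
Step-1 factor = 1000 / 50 = 20
v = 10 mL / 20 = 0.500 mL

0.500 mL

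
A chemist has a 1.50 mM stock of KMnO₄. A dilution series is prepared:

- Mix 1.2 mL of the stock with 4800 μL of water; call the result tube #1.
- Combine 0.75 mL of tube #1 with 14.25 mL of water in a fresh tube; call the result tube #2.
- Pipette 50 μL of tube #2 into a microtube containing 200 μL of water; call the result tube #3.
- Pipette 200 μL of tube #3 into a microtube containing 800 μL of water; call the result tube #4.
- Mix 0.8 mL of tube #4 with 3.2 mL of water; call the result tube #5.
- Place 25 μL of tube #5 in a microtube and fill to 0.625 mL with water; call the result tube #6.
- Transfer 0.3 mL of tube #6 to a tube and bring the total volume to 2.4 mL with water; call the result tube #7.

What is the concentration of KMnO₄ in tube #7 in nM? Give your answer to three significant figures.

Step 1: 1.2 mL + 4800 μL = 6 mL total → factor 6/1.2 = 5
Step 2: 0.75 mL + 14.25 mL = 15 mL total → factor 15/0.75 = 20
Step 3: 50 μL + 200 μL = 250 μL total → factor 250/50 = 5
Step 4: 200 μL + 800 μL = 1000 μL total → factor 1000/200 = 5
Step 5: 0.8 mL + 3.2 mL = 4 mL total → factor 4/0.8 = 5
Step 6: 25 μL brought to 0.625 mL → factor 625/25 = 25
Step 7: 0.3 mL brought to 2.4 mL → factor 2.4/0.3 = 8
Overall dilution factor = 5 × 20 × 5 × 5 × 5 × 25 × 8 = 2.5 × 10^6
Final = 1.50 mM / 2.5 × 10^6 = 6.000 × 10^-7 mM = 0.600 nM

0.600 nM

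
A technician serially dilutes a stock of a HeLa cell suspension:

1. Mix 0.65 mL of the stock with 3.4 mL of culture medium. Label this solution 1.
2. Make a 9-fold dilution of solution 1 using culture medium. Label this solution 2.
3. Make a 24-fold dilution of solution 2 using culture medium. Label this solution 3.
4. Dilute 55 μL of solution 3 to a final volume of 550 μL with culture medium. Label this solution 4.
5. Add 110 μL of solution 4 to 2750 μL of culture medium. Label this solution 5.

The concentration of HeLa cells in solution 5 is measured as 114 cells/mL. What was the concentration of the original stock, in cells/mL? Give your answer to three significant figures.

Step 1: 0.65 mL + 3.4 mL = 4.05 mL total → factor 4.05/0.65 = 6.2308
Step 2: 9-fold → factor 9
Step 3: 24-fold → factor 24
Step 4: 55 μL brought to 550 μL → factor 550/55 = 10
Step 5: 110 μL + 2750 μL = 2860 μL total → factor 2860/110 = 26
Overall dilution factor = 6.2308 × 9 × 24 × 10 × 26 = 3.4992 × 10^5
Stock = 114 cells/mL × 3.4992 × 10^5 = 3.99 × 10^7 cells/mL

3.99 × 10^7 cells/mL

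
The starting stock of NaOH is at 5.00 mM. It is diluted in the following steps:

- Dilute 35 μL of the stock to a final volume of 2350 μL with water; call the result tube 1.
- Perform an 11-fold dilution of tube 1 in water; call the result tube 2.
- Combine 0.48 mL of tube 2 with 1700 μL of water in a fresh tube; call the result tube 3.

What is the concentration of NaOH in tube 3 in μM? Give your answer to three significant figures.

1.49 μM

Step 1: 35 μL brought to 2350 μL → factor 2350/35 = 67.143
Step 2: 11-fold → factor 11
Step 3: 0.48 mL + 1700 μL = 2.18 mL total → factor 2.18/0.48 = 4.5417
Overall dilution factor = 67.143 × 11 × 4.5417 = 3354.3
Final = 5.00 mM / 3354.3 = 0.001491 mM = 1.49 μM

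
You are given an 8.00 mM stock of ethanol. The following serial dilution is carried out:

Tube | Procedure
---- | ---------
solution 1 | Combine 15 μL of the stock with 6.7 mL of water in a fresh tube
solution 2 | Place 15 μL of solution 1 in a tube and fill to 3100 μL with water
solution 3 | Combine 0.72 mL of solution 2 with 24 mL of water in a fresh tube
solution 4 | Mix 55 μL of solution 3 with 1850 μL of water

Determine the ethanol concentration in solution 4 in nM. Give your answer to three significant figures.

0.0727 nM

Step 1: 15 μL + 6.7 mL = 6715 μL total → factor 6715/15 = 447.67
Step 2: 15 μL brought to 3100 μL → factor 3100/15 = 206.67
Step 3: 0.72 mL + 24 mL = 24.72 mL total → factor 24.72/0.72 = 34.333
Step 4: 55 μL + 1850 μL = 1905 μL total → factor 1905/55 = 34.636
Overall dilution factor = 447.67 × 206.67 × 34.333 × 34.636 = 1.1002 × 10^8
Final = 8.00 mM / 1.1002 × 10^8 = 7.271 × 10^-8 mM = 0.0727 nM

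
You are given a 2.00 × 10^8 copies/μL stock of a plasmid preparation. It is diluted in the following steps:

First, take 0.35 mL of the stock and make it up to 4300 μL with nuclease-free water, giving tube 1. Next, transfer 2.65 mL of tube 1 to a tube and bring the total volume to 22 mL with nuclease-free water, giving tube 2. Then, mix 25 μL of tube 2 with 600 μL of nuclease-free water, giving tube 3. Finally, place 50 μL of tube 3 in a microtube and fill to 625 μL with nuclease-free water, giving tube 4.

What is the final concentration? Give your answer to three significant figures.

Step 1: 0.35 mL brought to 4300 μL → factor 4.3/0.35 = 12.286
Step 2: 2.65 mL brought to 22 mL → factor 22/2.65 = 8.3019
Step 3: 25 μL + 600 μL = 625 μL total → factor 625/25 = 25
Step 4: 50 μL brought to 625 μL → factor 625/50 = 12.5
Overall dilution factor = 12.286 × 8.3019 × 25 × 12.5 = 31873
Final = 2.00 × 10^8 copies/μL / 31873 = 6.27 × 10^3 copies/μL

6.27 × 10^3 copies/μL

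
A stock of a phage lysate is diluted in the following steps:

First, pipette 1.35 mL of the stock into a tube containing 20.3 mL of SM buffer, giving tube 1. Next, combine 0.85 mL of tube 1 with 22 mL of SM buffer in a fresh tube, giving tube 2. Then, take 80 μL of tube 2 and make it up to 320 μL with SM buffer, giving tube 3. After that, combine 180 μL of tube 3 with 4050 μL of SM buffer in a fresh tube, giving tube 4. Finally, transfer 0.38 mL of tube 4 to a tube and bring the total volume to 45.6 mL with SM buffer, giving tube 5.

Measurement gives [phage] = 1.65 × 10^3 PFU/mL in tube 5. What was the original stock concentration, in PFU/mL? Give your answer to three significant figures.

8.02 × 10^9 PFU/mL

Step 1: 1.35 mL + 20.3 mL = 21.65 mL total → factor 21.65/1.35 = 16.037
Step 2: 0.85 mL + 22 mL = 22.85 mL total → factor 22.85/0.85 = 26.882
Step 3: 80 μL brought to 320 μL → factor 320/80 = 4
Step 4: 180 μL + 4050 μL = 4230 μL total → factor 4230/180 = 23.5
Step 5: 0.38 mL brought to 45.6 mL → factor 45.6/0.38 = 120
Overall dilution factor = 16.037 × 26.882 × 4 × 23.5 × 120 = 4.863 × 10^6
Stock = 1.65 × 10^3 PFU/mL × 4.863 × 10^6 = 8.02 × 10^9 PFU/mL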